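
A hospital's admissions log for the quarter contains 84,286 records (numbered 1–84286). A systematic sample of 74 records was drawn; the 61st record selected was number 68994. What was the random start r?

k = 84286/74 = 1139
r = 68994 − (61−1)×1139 = 68994 − 68340 = 654

654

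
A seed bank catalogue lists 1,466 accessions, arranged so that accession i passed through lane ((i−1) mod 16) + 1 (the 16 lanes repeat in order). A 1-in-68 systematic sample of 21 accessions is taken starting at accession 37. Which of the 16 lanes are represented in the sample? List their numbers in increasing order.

Consecutive selections differ by k = 68, so their lane numbers differ by 68 mod 16 = 4.
gcd(68, 16) = 4, so the sample visits 16/4 = 4 distinct residues mod 16.
Start 37 is lane 5; the lanes hit are 1, 5, 9, 13.

1, 5, 9, 13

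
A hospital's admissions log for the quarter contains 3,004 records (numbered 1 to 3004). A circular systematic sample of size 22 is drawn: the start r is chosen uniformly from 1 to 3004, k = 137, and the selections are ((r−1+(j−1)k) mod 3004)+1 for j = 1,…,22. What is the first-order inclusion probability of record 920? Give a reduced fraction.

For each position j, as r ranges over 1…3004 the j-th selection hits every record exactly once, so record 920 is selected for exactly 22 of the 3004 starts.
Inclusion probability = 22/3004 = 11/1502.

11/1502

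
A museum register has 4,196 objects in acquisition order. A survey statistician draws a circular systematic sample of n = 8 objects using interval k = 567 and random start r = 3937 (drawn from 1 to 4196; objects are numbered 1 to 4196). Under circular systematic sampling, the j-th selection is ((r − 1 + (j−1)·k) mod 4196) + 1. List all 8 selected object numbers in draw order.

Selection 1: 3937
Selection 2: 3937 + 567 = 4504 → 4504 − 4196 = 308
Selection 3: 308 + 567 = 875
Selection 4: 875 + 567 = 1442
Selection 5: 1442 + 567 = 2009
Selection 6: 2009 + 567 = 2576
Selection 7: 2576 + 567 = 3143
Selection 8: 3143 + 567 = 3710

3937, 308, 875, 1442, 2009, 2576, 3143, 3710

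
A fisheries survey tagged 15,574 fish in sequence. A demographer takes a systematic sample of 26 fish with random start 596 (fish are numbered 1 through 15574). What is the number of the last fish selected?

15571

k = 15574/26 = 599
26th selection = r + (26−1)·k = 596 + 25×599 = 596 + 14975 = 15571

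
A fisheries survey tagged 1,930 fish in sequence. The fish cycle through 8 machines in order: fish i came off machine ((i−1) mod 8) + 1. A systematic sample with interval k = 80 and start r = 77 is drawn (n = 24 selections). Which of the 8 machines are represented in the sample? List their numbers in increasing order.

5

Consecutive selections differ by k = 80, so their machine numbers differ by 80 mod 8 = 0.
gcd(80, 8) = 8, so the sample visits 8/8 = 1 distinct residues mod 8.
Start 77 is machine 5; the machines hit are 5.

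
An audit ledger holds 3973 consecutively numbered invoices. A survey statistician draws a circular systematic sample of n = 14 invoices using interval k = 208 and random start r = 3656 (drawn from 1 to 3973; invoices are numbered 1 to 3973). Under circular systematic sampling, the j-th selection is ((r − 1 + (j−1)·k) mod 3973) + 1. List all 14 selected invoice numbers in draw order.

3656, 3864, 99, 307, 515, 723, 931, 1139, 1347, 1555, 1763, 1971, 2179, 2387

Selection 1: 3656
Selection 2: 3656 + 208 = 3864
Selection 3: 3864 + 208 = 4072 → 4072 − 3973 = 99
Selection 4: 99 + 208 = 307
Selection 5: 307 + 208 = 515
Selection 6: 515 + 208 = 723
Selection 7: 723 + 208 = 931
Selection 8: 931 + 208 = 1139
Selection 9: 1139 + 208 = 1347
Selection 10: 1347 + 208 = 1555
Selection 11: 1555 + 208 = 1763
Selection 12: 1763 + 208 = 1971
Selection 13: 1971 + 208 = 2179
Selection 14: 2179 + 208 = 2387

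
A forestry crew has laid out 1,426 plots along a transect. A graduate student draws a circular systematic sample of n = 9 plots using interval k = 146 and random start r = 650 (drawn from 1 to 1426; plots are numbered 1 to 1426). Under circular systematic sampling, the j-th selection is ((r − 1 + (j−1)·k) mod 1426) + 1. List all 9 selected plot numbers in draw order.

Selection 1: 650
Selection 2: 650 + 146 = 796
Selection 3: 796 + 146 = 942
Selection 4: 942 + 146 = 1088
Selection 5: 1088 + 146 = 1234
Selection 6: 1234 + 146 = 1380
Selection 7: 1380 + 146 = 1526 → 1526 − 1426 = 100
Selection 8: 100 + 146 = 246
Selection 9: 246 + 146 = 392

650, 796, 942, 1088, 1234, 1380, 100, 246, 392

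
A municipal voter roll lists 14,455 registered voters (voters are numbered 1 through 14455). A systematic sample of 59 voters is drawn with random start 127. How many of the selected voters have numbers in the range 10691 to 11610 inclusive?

k = 14455/59 = 245
First selection ≥ 10691: 127 + ⌈(10691−127)/245⌉·245 = 127 + 44×245 = 10907
Last selection ≤ 11610: 127 + ⌊(11610−127)/245⌋·245 = 127 + 46×245 = 11397
Count = 46 − 44 + 1 = 3

3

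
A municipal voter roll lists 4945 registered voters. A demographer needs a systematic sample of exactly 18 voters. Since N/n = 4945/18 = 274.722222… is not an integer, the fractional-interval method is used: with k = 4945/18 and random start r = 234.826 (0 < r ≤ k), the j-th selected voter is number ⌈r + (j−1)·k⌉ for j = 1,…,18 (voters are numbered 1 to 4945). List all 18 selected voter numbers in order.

j=1: r + 0k = 234.826 → ⌈·⌉ = 235
j=2: r + 1k = 509.548222… → ⌈·⌉ = 510
j=3: r + 2k = 784.270444… → ⌈·⌉ = 785
j=4: r + 3k = 1058.992666… → ⌈·⌉ = 1059
j=5: r + 4k = 1333.714888… → ⌈·⌉ = 1334
j=6: r + 5k = 1608.437111… → ⌈·⌉ = 1609
j=7: r + 6k = 1883.159333… → ⌈·⌉ = 1884
j=8: r + 7k = 2157.881555… → ⌈·⌉ = 2158
j=9: r + 8k = 2432.603777… → ⌈·⌉ = 2433
j=10: r + 9k = 2707.326 → ⌈·⌉ = 2708
j=11: r + 10k = 2982.048222… → ⌈·⌉ = 2983
j=12: r + 11k = 3256.770444… → ⌈·⌉ = 3257
j=13: r + 12k = 3531.492666… → ⌈·⌉ = 3532
j=14: r + 13k = 3806.214888… → ⌈·⌉ = 3807
j=15: r + 14k = 4080.937111… → ⌈·⌉ = 4081
j=16: r + 15k = 4355.659333… → ⌈·⌉ = 4356
j=17: r + 16k = 4630.381555… → ⌈·⌉ = 4631
j=18: r + 17k = 4905.103777… → ⌈·⌉ = 4906

235, 510, 785, 1059, 1334, 1609, 1884, 2158, 2433, 2708, 2983, 3257, 3532, 3807, 4081, 4356, 4631, 4906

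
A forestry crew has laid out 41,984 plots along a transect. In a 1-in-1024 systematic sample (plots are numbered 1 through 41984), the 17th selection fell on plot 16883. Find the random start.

k = 1024
r = 16883 − (17−1)×1024 = 16883 − 16384 = 499

499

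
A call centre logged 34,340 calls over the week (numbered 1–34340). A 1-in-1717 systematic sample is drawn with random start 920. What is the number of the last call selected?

33543

k = 1717
20th selection = r + (20−1)·k = 920 + 19×1717 = 920 + 32623 = 33543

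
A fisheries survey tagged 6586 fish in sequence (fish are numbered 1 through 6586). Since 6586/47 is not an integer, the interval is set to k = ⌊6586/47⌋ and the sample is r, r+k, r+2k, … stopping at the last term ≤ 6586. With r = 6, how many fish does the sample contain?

k = ⌊6586/47⌋ = 140
Achieved size = ⌊(6586 − 6)/140⌋ + 1 = ⌊6580/140⌋ + 1 = 47 + 1 = 48
(last selection: 6 + 47×140 = 6586 ≤ 6586; next would be 6726 > 6586)

48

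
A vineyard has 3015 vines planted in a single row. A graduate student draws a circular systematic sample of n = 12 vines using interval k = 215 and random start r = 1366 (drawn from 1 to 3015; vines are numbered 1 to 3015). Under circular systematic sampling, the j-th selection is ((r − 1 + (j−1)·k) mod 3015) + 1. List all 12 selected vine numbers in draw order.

1366, 1581, 1796, 2011, 2226, 2441, 2656, 2871, 71, 286, 501, 716

Selection 1: 1366
Selection 2: 1366 + 215 = 1581
Selection 3: 1581 + 215 = 1796
Selection 4: 1796 + 215 = 2011
Selection 5: 2011 + 215 = 2226
Selection 6: 2226 + 215 = 2441
Selection 7: 2441 + 215 = 2656
Selection 8: 2656 + 215 = 2871
Selection 9: 2871 + 215 = 3086 → 3086 − 3015 = 71
Selection 10: 71 + 215 = 286
Selection 11: 286 + 215 = 501
Selection 12: 501 + 215 = 716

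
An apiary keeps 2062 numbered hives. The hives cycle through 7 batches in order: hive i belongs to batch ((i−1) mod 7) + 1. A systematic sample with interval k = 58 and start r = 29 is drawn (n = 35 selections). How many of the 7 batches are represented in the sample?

Consecutive selections differ by k = 58, so their batch numbers differ by 58 mod 7 = 2.
gcd(58, 7) = 1, so the sample visits 7/1 = 7 distinct residues mod 7.
Start 29 is batch 1; the batches hit are 1, 2, 3, 4, 5, 6, 7.

7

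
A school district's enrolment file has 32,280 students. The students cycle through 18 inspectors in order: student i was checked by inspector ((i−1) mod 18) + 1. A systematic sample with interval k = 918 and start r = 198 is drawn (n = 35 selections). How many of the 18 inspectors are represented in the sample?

Consecutive selections differ by k = 918, so their inspector numbers differ by 918 mod 18 = 0.
gcd(918, 18) = 18, so the sample visits 18/18 = 1 distinct residues mod 18.
Start 198 is inspector 18; the inspectors hit are 18.

1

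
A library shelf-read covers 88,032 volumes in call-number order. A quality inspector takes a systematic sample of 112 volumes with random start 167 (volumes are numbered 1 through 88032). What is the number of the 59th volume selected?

45755

k = 88032/112 = 786
59th selection = r + (59−1)·k = 167 + 58×786 = 167 + 45588 = 45755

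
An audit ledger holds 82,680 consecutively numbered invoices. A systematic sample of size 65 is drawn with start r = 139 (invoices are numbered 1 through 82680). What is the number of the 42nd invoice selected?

k = 82680/65 = 1272
42nd selection = r + (42−1)·k = 139 + 41×1272 = 139 + 52152 = 52291

52291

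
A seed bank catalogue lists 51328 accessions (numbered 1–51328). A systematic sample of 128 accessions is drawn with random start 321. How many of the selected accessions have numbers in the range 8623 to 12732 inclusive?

k = 51328/128 = 401
First selection ≥ 8623: 321 + ⌈(8623−321)/401⌉·401 = 321 + 21×401 = 8742
Last selection ≤ 12732: 321 + ⌊(12732−321)/401⌋·401 = 321 + 30×401 = 12351
Count = 30 − 21 + 1 = 10

10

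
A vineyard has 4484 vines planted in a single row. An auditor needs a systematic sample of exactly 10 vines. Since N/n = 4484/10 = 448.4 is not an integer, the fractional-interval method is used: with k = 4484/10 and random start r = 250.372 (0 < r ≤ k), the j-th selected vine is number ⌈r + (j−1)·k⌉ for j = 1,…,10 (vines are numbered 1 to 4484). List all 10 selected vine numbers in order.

251, 699, 1148, 1596, 2044, 2493, 2941, 3390, 3838, 4286

j=1: r + 0k = 250.372 → ⌈·⌉ = 251
j=2: r + 1k = 698.772 → ⌈·⌉ = 699
j=3: r + 2k = 1147.172 → ⌈·⌉ = 1148
j=4: r + 3k = 1595.572 → ⌈·⌉ = 1596
j=5: r + 4k = 2043.972 → ⌈·⌉ = 2044
j=6: r + 5k = 2492.372 → ⌈·⌉ = 2493
j=7: r + 6k = 2940.772 → ⌈·⌉ = 2941
j=8: r + 7k = 3389.172 → ⌈·⌉ = 3390
j=9: r + 8k = 3837.572 → ⌈·⌉ = 3838
j=10: r + 9k = 4285.972 → ⌈·⌉ = 4286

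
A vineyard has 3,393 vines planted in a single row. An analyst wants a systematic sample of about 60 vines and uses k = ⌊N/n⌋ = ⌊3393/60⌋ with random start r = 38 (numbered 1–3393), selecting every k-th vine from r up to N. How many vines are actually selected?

k = ⌊3393/60⌋ = 56
Achieved size = ⌊(3393 − 38)/56⌋ + 1 = ⌊3355/56⌋ + 1 = 59 + 1 = 60
(last selection: 38 + 59×56 = 3342 ≤ 3393; next would be 3398 > 3393)

60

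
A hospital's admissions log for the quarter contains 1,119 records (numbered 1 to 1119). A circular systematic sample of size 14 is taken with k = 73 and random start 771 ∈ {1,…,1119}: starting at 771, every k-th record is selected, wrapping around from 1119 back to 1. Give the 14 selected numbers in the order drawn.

771, 844, 917, 990, 1063, 17, 90, 163, 236, 309, 382, 455, 528, 601

Selection 1: 771
Selection 2: 771 + 73 = 844
Selection 3: 844 + 73 = 917
Selection 4: 917 + 73 = 990
Selection 5: 990 + 73 = 1063
Selection 6: 1063 + 73 = 1136 → 1136 − 1119 = 17
Selection 7: 17 + 73 = 90
Selection 8: 90 + 73 = 163
Selection 9: 163 + 73 = 236
Selection 10: 236 + 73 = 309
Selection 11: 309 + 73 = 382
Selection 12: 382 + 73 = 455
Selection 13: 455 + 73 = 528
Selection 14: 528 + 73 = 601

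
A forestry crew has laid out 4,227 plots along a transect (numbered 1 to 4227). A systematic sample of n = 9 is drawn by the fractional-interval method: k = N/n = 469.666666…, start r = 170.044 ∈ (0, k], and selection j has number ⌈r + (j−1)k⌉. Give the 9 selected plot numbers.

171, 640, 1110, 1580, 2049, 2519, 2989, 3458, 3928

j=1: r + 0k = 170.044 → ⌈·⌉ = 171
j=2: r + 1k = 639.710666… → ⌈·⌉ = 640
j=3: r + 2k = 1109.377333… → ⌈·⌉ = 1110
j=4: r + 3k = 1579.044 → ⌈·⌉ = 1580
j=5: r + 4k = 2048.710666… → ⌈·⌉ = 2049
j=6: r + 5k = 2518.377333… → ⌈·⌉ = 2519
j=7: r + 6k = 2988.044 → ⌈·⌉ = 2989
j=8: r + 7k = 3457.710666… → ⌈·⌉ = 3458
j=9: r + 8k = 3927.377333… → ⌈·⌉ = 3928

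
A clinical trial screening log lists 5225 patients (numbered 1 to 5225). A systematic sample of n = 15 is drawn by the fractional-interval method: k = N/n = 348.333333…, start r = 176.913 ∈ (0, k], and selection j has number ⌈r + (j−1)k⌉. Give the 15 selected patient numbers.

177, 526, 874, 1222, 1571, 1919, 2267, 2616, 2964, 3312, 3661, 4009, 4357, 4706, 5054

j=1: r + 0k = 176.913 → ⌈·⌉ = 177
j=2: r + 1k = 525.246333… → ⌈·⌉ = 526
j=3: r + 2k = 873.579666… → ⌈·⌉ = 874
j=4: r + 3k = 1221.913 → ⌈·⌉ = 1222
j=5: r + 4k = 1570.246333… → ⌈·⌉ = 1571
j=6: r + 5k = 1918.579666… → ⌈·⌉ = 1919
j=7: r + 6k = 2266.913 → ⌈·⌉ = 2267
j=8: r + 7k = 2615.246333… → ⌈·⌉ = 2616
j=9: r + 8k = 2963.579666… → ⌈·⌉ = 2964
j=10: r + 9k = 3311.913 → ⌈·⌉ = 3312
j=11: r + 10k = 3660.246333… → ⌈·⌉ = 3661
j=12: r + 11k = 4008.579666… → ⌈·⌉ = 4009
j=13: r + 12k = 4356.913 → ⌈·⌉ = 4357
j=14: r + 13k = 4705.246333… → ⌈·⌉ = 4706
j=15: r + 14k = 5053.579666… → ⌈·⌉ = 5054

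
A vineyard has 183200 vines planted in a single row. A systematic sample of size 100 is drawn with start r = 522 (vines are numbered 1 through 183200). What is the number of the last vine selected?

k = 183200/100 = 1832
100th selection = r + (100−1)·k = 522 + 99×1832 = 522 + 181368 = 181890

181890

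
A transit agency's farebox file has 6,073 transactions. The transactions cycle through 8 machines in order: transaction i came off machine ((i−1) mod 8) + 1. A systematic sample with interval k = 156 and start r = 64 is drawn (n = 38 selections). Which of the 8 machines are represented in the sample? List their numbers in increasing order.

4, 8

Consecutive selections differ by k = 156, so their machine numbers differ by 156 mod 8 = 4.
gcd(156, 8) = 4, so the sample visits 8/4 = 2 distinct residues mod 8.
Start 64 is machine 8; the machines hit are 4, 8.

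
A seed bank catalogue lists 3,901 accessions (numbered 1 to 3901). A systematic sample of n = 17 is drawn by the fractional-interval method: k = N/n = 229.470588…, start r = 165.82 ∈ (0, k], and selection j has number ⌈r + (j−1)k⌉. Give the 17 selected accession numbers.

166, 396, 625, 855, 1084, 1314, 1543, 1773, 2002, 2232, 2461, 2690, 2920, 3149, 3379, 3608, 3838

j=1: r + 0k = 165.82 → ⌈·⌉ = 166
j=2: r + 1k = 395.290588… → ⌈·⌉ = 396
j=3: r + 2k = 624.761176… → ⌈·⌉ = 625
j=4: r + 3k = 854.231764… → ⌈·⌉ = 855
j=5: r + 4k = 1083.702352… → ⌈·⌉ = 1084
j=6: r + 5k = 1313.172941… → ⌈·⌉ = 1314
j=7: r + 6k = 1542.643529… → ⌈·⌉ = 1543
j=8: r + 7k = 1772.114117… → ⌈·⌉ = 1773
j=9: r + 8k = 2001.584705… → ⌈·⌉ = 2002
j=10: r + 9k = 2231.055294… → ⌈·⌉ = 2232
j=11: r + 10k = 2460.525882… → ⌈·⌉ = 2461
j=12: r + 11k = 2689.996470… → ⌈·⌉ = 2690
j=13: r + 12k = 2919.467058… → ⌈·⌉ = 2920
j=14: r + 13k = 3148.937647… → ⌈·⌉ = 3149
j=15: r + 14k = 3378.408235… → ⌈·⌉ = 3379
j=16: r + 15k = 3607.878823… → ⌈·⌉ = 3608
j=17: r + 16k = 3837.349411… → ⌈·⌉ = 3838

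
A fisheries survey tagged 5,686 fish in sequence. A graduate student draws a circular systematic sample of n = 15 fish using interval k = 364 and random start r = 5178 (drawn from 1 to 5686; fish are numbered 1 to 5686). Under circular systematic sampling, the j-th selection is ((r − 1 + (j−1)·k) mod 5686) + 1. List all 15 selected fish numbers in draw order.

Selection 1: 5178
Selection 2: 5178 + 364 = 5542
Selection 3: 5542 + 364 = 5906 → 5906 − 5686 = 220
Selection 4: 220 + 364 = 584
Selection 5: 584 + 364 = 948
Selection 6: 948 + 364 = 1312
Selection 7: 1312 + 364 = 1676
Selection 8: 1676 + 364 = 2040
Selection 9: 2040 + 364 = 2404
Selection 10: 2404 + 364 = 2768
Selection 11: 2768 + 364 = 3132
Selection 12: 3132 + 364 = 3496
Selection 13: 3496 + 364 = 3860
Selection 14: 3860 + 364 = 4224
Selection 15: 4224 + 364 = 4588

5178, 5542, 220, 584, 948, 1312, 1676, 2040, 2404, 2768, 3132, 3496, 3860, 4224, 4588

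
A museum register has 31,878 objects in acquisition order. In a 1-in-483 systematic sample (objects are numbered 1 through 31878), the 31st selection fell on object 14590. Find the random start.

k = 483
r = 14590 − (31−1)×483 = 14590 − 14490 = 100

100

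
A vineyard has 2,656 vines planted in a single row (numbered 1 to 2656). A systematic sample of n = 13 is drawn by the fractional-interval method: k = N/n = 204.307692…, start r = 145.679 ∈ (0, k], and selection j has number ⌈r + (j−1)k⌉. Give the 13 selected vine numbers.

j=1: r + 0k = 145.679 → ⌈·⌉ = 146
j=2: r + 1k = 349.986692… → ⌈·⌉ = 350
j=3: r + 2k = 554.294384… → ⌈·⌉ = 555
j=4: r + 3k = 758.602076… → ⌈·⌉ = 759
j=5: r + 4k = 962.909769… → ⌈·⌉ = 963
j=6: r + 5k = 1167.217461… → ⌈·⌉ = 1168
j=7: r + 6k = 1371.525153… → ⌈·⌉ = 1372
j=8: r + 7k = 1575.832846… → ⌈·⌉ = 1576
j=9: r + 8k = 1780.140538… → ⌈·⌉ = 1781
j=10: r + 9k = 1984.448230… → ⌈·⌉ = 1985
j=11: r + 10k = 2188.755923… → ⌈·⌉ = 2189
j=12: r + 11k = 2393.063615… → ⌈·⌉ = 2394
j=13: r + 12k = 2597.371307… → ⌈·⌉ = 2598

146, 350, 555, 759, 963, 1168, 1372, 1576, 1781, 1985, 2189, 2394, 2598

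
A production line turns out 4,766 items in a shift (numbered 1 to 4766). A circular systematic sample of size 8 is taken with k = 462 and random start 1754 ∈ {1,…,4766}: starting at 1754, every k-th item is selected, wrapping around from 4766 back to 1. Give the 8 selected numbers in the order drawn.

1754, 2216, 2678, 3140, 3602, 4064, 4526, 222

Selection 1: 1754
Selection 2: 1754 + 462 = 2216
Selection 3: 2216 + 462 = 2678
Selection 4: 2678 + 462 = 3140
Selection 5: 3140 + 462 = 3602
Selection 6: 3602 + 462 = 4064
Selection 7: 4064 + 462 = 4526
Selection 8: 4526 + 462 = 4988 → 4988 − 4766 = 222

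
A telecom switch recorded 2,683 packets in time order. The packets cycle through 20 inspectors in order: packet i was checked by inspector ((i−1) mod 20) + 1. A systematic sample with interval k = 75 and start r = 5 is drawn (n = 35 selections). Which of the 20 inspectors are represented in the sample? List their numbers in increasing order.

5, 10, 15, 20

Consecutive selections differ by k = 75, so their inspector numbers differ by 75 mod 20 = 15.
gcd(75, 20) = 5, so the sample visits 20/5 = 4 distinct residues mod 20.
Start 5 is inspector 5; the inspectors hit are 5, 10, 15, 20.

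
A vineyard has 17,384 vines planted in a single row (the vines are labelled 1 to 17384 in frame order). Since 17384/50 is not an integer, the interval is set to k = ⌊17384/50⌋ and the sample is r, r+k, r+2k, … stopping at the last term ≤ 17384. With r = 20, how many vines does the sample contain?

k = ⌊17384/50⌋ = 347
Achieved size = ⌊(17384 − 20)/347⌋ + 1 = ⌊17364/347⌋ + 1 = 50 + 1 = 51
(last selection: 20 + 50×347 = 17370 ≤ 17384; next would be 17717 > 17384)

51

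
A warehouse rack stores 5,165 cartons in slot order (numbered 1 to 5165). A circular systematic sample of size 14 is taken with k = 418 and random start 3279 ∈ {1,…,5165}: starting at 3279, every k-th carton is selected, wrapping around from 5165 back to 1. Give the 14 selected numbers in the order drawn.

3279, 3697, 4115, 4533, 4951, 204, 622, 1040, 1458, 1876, 2294, 2712, 3130, 3548

Selection 1: 3279
Selection 2: 3279 + 418 = 3697
Selection 3: 3697 + 418 = 4115
Selection 4: 4115 + 418 = 4533
Selection 5: 4533 + 418 = 4951
Selection 6: 4951 + 418 = 5369 → 5369 − 5165 = 204
Selection 7: 204 + 418 = 622
Selection 8: 622 + 418 = 1040
Selection 9: 1040 + 418 = 1458
Selection 10: 1458 + 418 = 1876
Selection 11: 1876 + 418 = 2294
Selection 12: 2294 + 418 = 2712
Selection 13: 2712 + 418 = 3130
Selection 14: 3130 + 418 = 3548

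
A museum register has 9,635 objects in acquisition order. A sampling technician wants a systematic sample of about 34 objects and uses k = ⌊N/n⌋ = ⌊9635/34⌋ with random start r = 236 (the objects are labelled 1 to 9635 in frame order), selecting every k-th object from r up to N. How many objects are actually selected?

34

k = ⌊9635/34⌋ = 283
Achieved size = ⌊(9635 − 236)/283⌋ + 1 = ⌊9399/283⌋ + 1 = 33 + 1 = 34
(last selection: 236 + 33×283 = 9575 ≤ 9635; next would be 9858 > 9635)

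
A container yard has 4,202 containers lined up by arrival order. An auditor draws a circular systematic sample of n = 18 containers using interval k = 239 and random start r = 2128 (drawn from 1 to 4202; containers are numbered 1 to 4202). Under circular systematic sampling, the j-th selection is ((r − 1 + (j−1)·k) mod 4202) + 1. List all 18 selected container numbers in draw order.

2128, 2367, 2606, 2845, 3084, 3323, 3562, 3801, 4040, 77, 316, 555, 794, 1033, 1272, 1511, 1750, 1989

Selection 1: 2128
Selection 2: 2128 + 239 = 2367
Selection 3: 2367 + 239 = 2606
Selection 4: 2606 + 239 = 2845
Selection 5: 2845 + 239 = 3084
Selection 6: 3084 + 239 = 3323
Selection 7: 3323 + 239 = 3562
Selection 8: 3562 + 239 = 3801
Selection 9: 3801 + 239 = 4040
Selection 10: 4040 + 239 = 4279 → 4279 − 4202 = 77
Selection 11: 77 + 239 = 316
Selection 12: 316 + 239 = 555
Selection 13: 555 + 239 = 794
Selection 14: 794 + 239 = 1033
Selection 15: 1033 + 239 = 1272
Selection 16: 1272 + 239 = 1511
Selection 17: 1511 + 239 = 1750
Selection 18: 1750 + 239 = 1989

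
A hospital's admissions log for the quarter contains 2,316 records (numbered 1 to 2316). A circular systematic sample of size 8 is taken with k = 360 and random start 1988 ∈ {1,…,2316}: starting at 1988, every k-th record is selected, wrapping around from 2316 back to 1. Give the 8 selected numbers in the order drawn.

Selection 1: 1988
Selection 2: 1988 + 360 = 2348 → 2348 − 2316 = 32
Selection 3: 32 + 360 = 392
Selection 4: 392 + 360 = 752
Selection 5: 752 + 360 = 1112
Selection 6: 1112 + 360 = 1472
Selection 7: 1472 + 360 = 1832
Selection 8: 1832 + 360 = 2192

1988, 32, 392, 752, 1112, 1472, 1832, 2192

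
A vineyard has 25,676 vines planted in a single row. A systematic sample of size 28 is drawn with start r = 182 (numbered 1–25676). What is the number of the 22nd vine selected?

19439

k = 25676/28 = 917
22nd selection = r + (22−1)·k = 182 + 21×917 = 182 + 19257 = 19439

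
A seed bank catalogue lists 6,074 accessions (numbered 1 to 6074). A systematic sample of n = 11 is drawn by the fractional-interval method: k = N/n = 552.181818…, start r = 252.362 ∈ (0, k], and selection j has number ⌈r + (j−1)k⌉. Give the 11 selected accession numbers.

253, 805, 1357, 1909, 2462, 3014, 3566, 4118, 4670, 5222, 5775

j=1: r + 0k = 252.362 → ⌈·⌉ = 253
j=2: r + 1k = 804.543818… → ⌈·⌉ = 805
j=3: r + 2k = 1356.725636… → ⌈·⌉ = 1357
j=4: r + 3k = 1908.907454… → ⌈·⌉ = 1909
j=5: r + 4k = 2461.089272… → ⌈·⌉ = 2462
j=6: r + 5k = 3013.271090… → ⌈·⌉ = 3014
j=7: r + 6k = 3565.452909… → ⌈·⌉ = 3566
j=8: r + 7k = 4117.634727… → ⌈·⌉ = 4118
j=9: r + 8k = 4669.816545… → ⌈·⌉ = 4670
j=10: r + 9k = 5221.998363… → ⌈·⌉ = 5222
j=11: r + 10k = 5774.180181… → ⌈·⌉ = 5775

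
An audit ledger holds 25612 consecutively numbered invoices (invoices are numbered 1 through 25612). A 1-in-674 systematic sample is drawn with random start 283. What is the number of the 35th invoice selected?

k = 674
35th selection = r + (35−1)·k = 283 + 34×674 = 283 + 22916 = 23199

23199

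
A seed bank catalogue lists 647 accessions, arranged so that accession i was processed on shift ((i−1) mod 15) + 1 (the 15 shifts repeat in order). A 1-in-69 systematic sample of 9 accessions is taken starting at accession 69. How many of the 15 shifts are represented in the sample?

Consecutive selections differ by k = 69, so their shift numbers differ by 69 mod 15 = 9.
gcd(69, 15) = 3, so the sample visits 15/3 = 5 distinct residues mod 15.
Start 69 is shift 9; the shifts hit are 3, 6, 9, 12, 15.

5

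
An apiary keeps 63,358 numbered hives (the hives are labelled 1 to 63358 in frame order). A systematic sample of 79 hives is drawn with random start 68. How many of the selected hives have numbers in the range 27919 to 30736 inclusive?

4

k = 63358/79 = 802
First selection ≥ 27919: 68 + ⌈(27919−68)/802⌉·802 = 68 + 35×802 = 28138
Last selection ≤ 30736: 68 + ⌊(30736−68)/802⌋·802 = 68 + 38×802 = 30544
Count = 38 − 35 + 1 = 4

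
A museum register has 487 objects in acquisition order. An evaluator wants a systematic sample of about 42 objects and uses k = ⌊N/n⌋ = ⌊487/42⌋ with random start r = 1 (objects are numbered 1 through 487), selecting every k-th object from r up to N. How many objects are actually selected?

45

k = ⌊487/42⌋ = 11
Achieved size = ⌊(487 − 1)/11⌋ + 1 = ⌊486/11⌋ + 1 = 44 + 1 = 45
(last selection: 1 + 44×11 = 485 ≤ 487; next would be 496 > 487)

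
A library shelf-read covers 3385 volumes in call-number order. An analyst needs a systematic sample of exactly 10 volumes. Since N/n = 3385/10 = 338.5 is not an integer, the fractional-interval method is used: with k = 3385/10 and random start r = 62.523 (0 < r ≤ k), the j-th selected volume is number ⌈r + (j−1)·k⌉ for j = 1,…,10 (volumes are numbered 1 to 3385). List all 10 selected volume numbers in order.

63, 402, 740, 1079, 1417, 1756, 2094, 2433, 2771, 3110

j=1: r + 0k = 62.523 → ⌈·⌉ = 63
j=2: r + 1k = 401.023 → ⌈·⌉ = 402
j=3: r + 2k = 739.523 → ⌈·⌉ = 740
j=4: r + 3k = 1078.023 → ⌈·⌉ = 1079
j=5: r + 4k = 1416.523 → ⌈·⌉ = 1417
j=6: r + 5k = 1755.023 → ⌈·⌉ = 1756
j=7: r + 6k = 2093.523 → ⌈·⌉ = 2094
j=8: r + 7k = 2432.023 → ⌈·⌉ = 2433
j=9: r + 8k = 2770.523 → ⌈·⌉ = 2771
j=10: r + 9k = 3109.023 → ⌈·⌉ = 3110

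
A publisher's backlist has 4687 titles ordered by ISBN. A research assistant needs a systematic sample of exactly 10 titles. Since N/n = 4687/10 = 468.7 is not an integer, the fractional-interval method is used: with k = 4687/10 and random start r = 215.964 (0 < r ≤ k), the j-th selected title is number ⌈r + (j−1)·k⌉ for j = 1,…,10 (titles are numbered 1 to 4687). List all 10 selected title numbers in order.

j=1: r + 0k = 215.964 → ⌈·⌉ = 216
j=2: r + 1k = 684.664 → ⌈·⌉ = 685
j=3: r + 2k = 1153.364 → ⌈·⌉ = 1154
j=4: r + 3k = 1622.064 → ⌈·⌉ = 1623
j=5: r + 4k = 2090.764 → ⌈·⌉ = 2091
j=6: r + 5k = 2559.464 → ⌈·⌉ = 2560
j=7: r + 6k = 3028.164 → ⌈·⌉ = 3029
j=8: r + 7k = 3496.864 → ⌈·⌉ = 3497
j=9: r + 8k = 3965.564 → ⌈·⌉ = 3966
j=10: r + 9k = 4434.264 → ⌈·⌉ = 4435

216, 685, 1154, 1623, 2091, 2560, 3029, 3497, 3966, 4435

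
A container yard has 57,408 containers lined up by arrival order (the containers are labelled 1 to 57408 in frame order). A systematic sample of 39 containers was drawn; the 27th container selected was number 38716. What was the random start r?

444

k = 57408/39 = 1472
r = 38716 − (27−1)×1472 = 38716 − 38272 = 444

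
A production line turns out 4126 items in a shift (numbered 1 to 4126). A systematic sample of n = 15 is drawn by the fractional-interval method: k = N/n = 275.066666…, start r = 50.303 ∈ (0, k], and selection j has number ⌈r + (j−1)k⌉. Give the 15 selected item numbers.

j=1: r + 0k = 50.303 → ⌈·⌉ = 51
j=2: r + 1k = 325.369666… → ⌈·⌉ = 326
j=3: r + 2k = 600.436333… → ⌈·⌉ = 601
j=4: r + 3k = 875.503 → ⌈·⌉ = 876
j=5: r + 4k = 1150.569666… → ⌈·⌉ = 1151
j=6: r + 5k = 1425.636333… → ⌈·⌉ = 1426
j=7: r + 6k = 1700.703 → ⌈·⌉ = 1701
j=8: r + 7k = 1975.769666… → ⌈·⌉ = 1976
j=9: r + 8k = 2250.836333… → ⌈·⌉ = 2251
j=10: r + 9k = 2525.903 → ⌈·⌉ = 2526
j=11: r + 10k = 2800.969666… → ⌈·⌉ = 2801
j=12: r + 11k = 3076.036333… → ⌈·⌉ = 3077
j=13: r + 12k = 3351.103 → ⌈·⌉ = 3352
j=14: r + 13k = 3626.169666… → ⌈·⌉ = 3627
j=15: r + 14k = 3901.236333… → ⌈·⌉ = 3902

51, 326, 601, 876, 1151, 1426, 1701, 1976, 2251, 2526, 2801, 3077, 3352, 3627, 3902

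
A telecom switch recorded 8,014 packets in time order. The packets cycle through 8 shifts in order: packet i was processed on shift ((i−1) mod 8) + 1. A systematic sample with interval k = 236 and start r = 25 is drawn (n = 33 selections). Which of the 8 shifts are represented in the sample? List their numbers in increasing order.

1, 5

Consecutive selections differ by k = 236, so their shift numbers differ by 236 mod 8 = 4.
gcd(236, 8) = 4, so the sample visits 8/4 = 2 distinct residues mod 8.
Start 25 is shift 1; the shifts hit are 1, 5.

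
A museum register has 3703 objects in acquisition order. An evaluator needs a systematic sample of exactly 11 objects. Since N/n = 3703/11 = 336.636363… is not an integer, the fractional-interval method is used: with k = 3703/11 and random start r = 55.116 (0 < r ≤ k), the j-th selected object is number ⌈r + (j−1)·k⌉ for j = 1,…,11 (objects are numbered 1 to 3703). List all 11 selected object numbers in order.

56, 392, 729, 1066, 1402, 1739, 2075, 2412, 2749, 3085, 3422

j=1: r + 0k = 55.116 → ⌈·⌉ = 56
j=2: r + 1k = 391.752363… → ⌈·⌉ = 392
j=3: r + 2k = 728.388727… → ⌈·⌉ = 729
j=4: r + 3k = 1065.025090… → ⌈·⌉ = 1066
j=5: r + 4k = 1401.661454… → ⌈·⌉ = 1402
j=6: r + 5k = 1738.297818… → ⌈·⌉ = 1739
j=7: r + 6k = 2074.934181… → ⌈·⌉ = 2075
j=8: r + 7k = 2411.570545… → ⌈·⌉ = 2412
j=9: r + 8k = 2748.206909… → ⌈·⌉ = 2749
j=10: r + 9k = 3084.843272… → ⌈·⌉ = 3085
j=11: r + 10k = 3421.479636… → ⌈·⌉ = 3422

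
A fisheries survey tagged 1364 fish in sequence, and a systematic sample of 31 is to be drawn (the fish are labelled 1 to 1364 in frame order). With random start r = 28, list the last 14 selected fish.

k = N/n = 1364/31 = 44
18th selection = 28 + 17×44 = 776
19th: 776 + 44 = 820
20th: 820 + 44 = 864
21st: 864 + 44 = 908
22nd: 908 + 44 = 952
23rd: 952 + 44 = 996
24th: 996 + 44 = 1040
25th: 1040 + 44 = 1084
26th: 1084 + 44 = 1128
27th: 1128 + 44 = 1172
28th: 1172 + 44 = 1216
29th: 1216 + 44 = 1260
30th: 1260 + 44 = 1304
31st: 1304 + 44 = 1348

776, 820, 864, 908, 952, 996, 1040, 1084, 1128, 1172, 1216, 1260, 1304, 1348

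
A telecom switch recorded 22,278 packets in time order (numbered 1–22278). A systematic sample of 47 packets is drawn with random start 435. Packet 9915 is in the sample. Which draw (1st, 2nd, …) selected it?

21

k = 22278/47 = 474
position = (9915 − 435)/474 + 1 = 9480/474 + 1 = 20 + 1 = 21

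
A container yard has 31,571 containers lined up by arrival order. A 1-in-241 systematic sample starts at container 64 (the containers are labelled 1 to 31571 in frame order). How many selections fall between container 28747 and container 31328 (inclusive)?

k = 241
First selection ≥ 28747: 64 + ⌈(28747−64)/241⌉·241 = 64 + 120×241 = 28984
Last selection ≤ 31328: 64 + ⌊(31328−64)/241⌋·241 = 64 + 129×241 = 31153
Count = 129 − 120 + 1 = 10

10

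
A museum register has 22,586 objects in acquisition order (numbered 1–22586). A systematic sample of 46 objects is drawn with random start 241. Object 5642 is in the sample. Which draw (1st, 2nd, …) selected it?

12

k = 22586/46 = 491
position = (5642 − 241)/491 + 1 = 5401/491 + 1 = 11 + 1 = 12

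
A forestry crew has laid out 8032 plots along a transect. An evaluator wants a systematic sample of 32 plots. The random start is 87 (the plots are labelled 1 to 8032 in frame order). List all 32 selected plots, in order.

k = N/n = 8032/32 = 251
plot 1: 87
plot 2: 87 + 251 = 338
plot 3: 338 + 251 = 589
plot 4: 589 + 251 = 840
plot 5: 840 + 251 = 1091
plot 6: 1091 + 251 = 1342
plot 7: 1342 + 251 = 1593
plot 8: 1593 + 251 = 1844
plot 9: 1844 + 251 = 2095
plot 10: 2095 + 251 = 2346
plot 11: 2346 + 251 = 2597
plot 12: 2597 + 251 = 2848
plot 13: 2848 + 251 = 3099
plot 14: 3099 + 251 = 3350
plot 15: 3350 + 251 = 3601
plot 16: 3601 + 251 = 3852
plot 17: 3852 + 251 = 4103
plot 18: 4103 + 251 = 4354
plot 19: 4354 + 251 = 4605
plot 20: 4605 + 251 = 4856
plot 21: 4856 + 251 = 5107
plot 22: 5107 + 251 = 5358
plot 23: 5358 + 251 = 5609
plot 24: 5609 + 251 = 5860
plot 25: 5860 + 251 = 6111
plot 26: 6111 + 251 = 6362
plot 27: 6362 + 251 = 6613
plot 28: 6613 + 251 = 6864
plot 29: 6864 + 251 = 7115
plot 30: 7115 + 251 = 7366
plot 31: 7366 + 251 = 7617
plot 32: 7617 + 251 = 7868

87, 338, 589, 840, 1091, 1342, 1593, 1844, 2095, 2346, 2597, 2848, 3099, 3350, 3601, 3852, 4103, 4354, 4605, 4856, 5107, 5358, 5609, 5860, 6111, 6362, 6613, 6864, 7115, 7366, 7617, 7868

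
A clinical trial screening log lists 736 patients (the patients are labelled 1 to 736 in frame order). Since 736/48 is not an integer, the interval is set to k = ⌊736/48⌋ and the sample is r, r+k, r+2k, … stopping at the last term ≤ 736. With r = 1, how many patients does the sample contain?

k = ⌊736/48⌋ = 15
Achieved size = ⌊(736 − 1)/15⌋ + 1 = ⌊735/15⌋ + 1 = 49 + 1 = 50
(last selection: 1 + 49×15 = 736 ≤ 736; next would be 751 > 736)

50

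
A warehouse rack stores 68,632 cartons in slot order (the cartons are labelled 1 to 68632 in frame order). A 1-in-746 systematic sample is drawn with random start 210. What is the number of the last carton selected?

68096

k = 746
92nd selection = r + (92−1)·k = 210 + 91×746 = 210 + 67886 = 68096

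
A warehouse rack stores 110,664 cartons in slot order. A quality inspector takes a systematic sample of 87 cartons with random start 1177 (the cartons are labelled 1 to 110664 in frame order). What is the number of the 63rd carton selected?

80041

k = 110664/87 = 1272
63rd selection = r + (63−1)·k = 1177 + 62×1272 = 1177 + 78864 = 80041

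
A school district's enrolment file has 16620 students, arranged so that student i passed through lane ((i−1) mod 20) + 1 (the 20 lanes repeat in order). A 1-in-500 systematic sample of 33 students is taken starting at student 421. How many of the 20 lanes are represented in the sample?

Consecutive selections differ by k = 500, so their lane numbers differ by 500 mod 20 = 0.
gcd(500, 20) = 20, so the sample visits 20/20 = 1 distinct residues mod 20.
Start 421 is lane 1; the lanes hit are 1.

1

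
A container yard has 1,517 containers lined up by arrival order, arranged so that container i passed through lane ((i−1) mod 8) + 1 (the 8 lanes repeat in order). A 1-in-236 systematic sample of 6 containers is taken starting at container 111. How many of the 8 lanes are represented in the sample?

Consecutive selections differ by k = 236, so their lane numbers differ by 236 mod 8 = 4.
gcd(236, 8) = 4, so the sample visits 8/4 = 2 distinct residues mod 8.
Start 111 is lane 7; the lanes hit are 3, 7.

2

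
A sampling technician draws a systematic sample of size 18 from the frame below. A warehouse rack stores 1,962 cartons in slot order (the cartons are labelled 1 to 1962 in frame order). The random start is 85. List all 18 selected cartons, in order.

k = N/n = 1962/18 = 109
carton 1: 85
carton 2: 85 + 109 = 194
carton 3: 194 + 109 = 303
carton 4: 303 + 109 = 412
carton 5: 412 + 109 = 521
carton 6: 521 + 109 = 630
carton 7: 630 + 109 = 739
carton 8: 739 + 109 = 848
carton 9: 848 + 109 = 957
carton 10: 957 + 109 = 1066
carton 11: 1066 + 109 = 1175
carton 12: 1175 + 109 = 1284
carton 13: 1284 + 109 = 1393
carton 14: 1393 + 109 = 1502
carton 15: 1502 + 109 = 1611
carton 16: 1611 + 109 = 1720
carton 17: 1720 + 109 = 1829
carton 18: 1829 + 109 = 1938

85, 194, 303, 412, 521, 630, 739, 848, 957, 1066, 1175, 1284, 1393, 1502, 1611, 1720, 1829, 1938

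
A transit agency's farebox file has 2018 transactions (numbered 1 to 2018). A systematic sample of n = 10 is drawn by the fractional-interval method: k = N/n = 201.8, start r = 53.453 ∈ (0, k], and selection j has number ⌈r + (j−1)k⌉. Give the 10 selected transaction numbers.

54, 256, 458, 659, 861, 1063, 1265, 1467, 1668, 1870

j=1: r + 0k = 53.453 → ⌈·⌉ = 54
j=2: r + 1k = 255.253 → ⌈·⌉ = 256
j=3: r + 2k = 457.053 → ⌈·⌉ = 458
j=4: r + 3k = 658.853 → ⌈·⌉ = 659
j=5: r + 4k = 860.653 → ⌈·⌉ = 861
j=6: r + 5k = 1062.453 → ⌈·⌉ = 1063
j=7: r + 6k = 1264.253 → ⌈·⌉ = 1265
j=8: r + 7k = 1466.053 → ⌈·⌉ = 1467
j=9: r + 8k = 1667.853 → ⌈·⌉ = 1668
j=10: r + 9k = 1869.653 → ⌈·⌉ = 1870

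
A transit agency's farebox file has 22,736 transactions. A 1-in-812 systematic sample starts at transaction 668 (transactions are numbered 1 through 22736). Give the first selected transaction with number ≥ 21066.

21780

k = 812
Steps past start: ⌈(21066 − 668)/812⌉ = ⌈20398/812⌉ = 26
Selected transaction: 668 + 26×812 = 21780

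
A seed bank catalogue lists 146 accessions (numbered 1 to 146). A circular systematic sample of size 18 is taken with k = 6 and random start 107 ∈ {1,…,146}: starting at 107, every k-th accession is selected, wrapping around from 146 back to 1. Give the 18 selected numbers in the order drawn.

Selection 1: 107
Selection 2: 107 + 6 = 113
Selection 3: 113 + 6 = 119
Selection 4: 119 + 6 = 125
Selection 5: 125 + 6 = 131
Selection 6: 131 + 6 = 137
Selection 7: 137 + 6 = 143
Selection 8: 143 + 6 = 149 → 149 − 146 = 3
Selection 9: 3 + 6 = 9
Selection 10: 9 + 6 = 15
Selection 11: 15 + 6 = 21
Selection 12: 21 + 6 = 27
Selection 13: 27 + 6 = 33
Selection 14: 33 + 6 = 39
Selection 15: 39 + 6 = 45
Selection 16: 45 + 6 = 51
Selection 17: 51 + 6 = 57
Selection 18: 57 + 6 = 63

107, 113, 119, 125, 131, 137, 143, 3, 9, 15, 21, 27, 33, 39, 45, 51, 57, 63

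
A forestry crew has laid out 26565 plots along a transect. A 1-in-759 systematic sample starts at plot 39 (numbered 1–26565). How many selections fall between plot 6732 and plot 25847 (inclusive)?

26

k = 759
First selection ≥ 6732: 39 + ⌈(6732−39)/759⌉·759 = 39 + 9×759 = 6870
Last selection ≤ 25847: 39 + ⌊(25847−39)/759⌋·759 = 39 + 34×759 = 25845
Count = 34 − 9 + 1 = 26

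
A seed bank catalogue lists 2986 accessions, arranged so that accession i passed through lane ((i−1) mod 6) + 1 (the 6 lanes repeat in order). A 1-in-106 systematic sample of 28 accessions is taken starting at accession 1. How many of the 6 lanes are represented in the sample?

Consecutive selections differ by k = 106, so their lane numbers differ by 106 mod 6 = 4.
gcd(106, 6) = 2, so the sample visits 6/2 = 3 distinct residues mod 6.
Start 1 is lane 1; the lanes hit are 1, 3, 5.

3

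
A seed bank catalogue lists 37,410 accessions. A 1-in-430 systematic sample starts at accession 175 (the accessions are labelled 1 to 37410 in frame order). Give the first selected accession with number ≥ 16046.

k = 430
Steps past start: ⌈(16046 − 175)/430⌉ = ⌈15871/430⌉ = 37
Selected accession: 175 + 37×430 = 16085

16085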